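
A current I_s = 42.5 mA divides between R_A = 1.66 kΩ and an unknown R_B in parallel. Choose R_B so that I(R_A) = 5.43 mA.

R_B ≈ 0.243 kΩ

In a two-way split, I_A/I_s = R_B/(R_A + R_B).
With f = 0.1278, R_B = R_A · f/(1−f) = 1.66 × 0.1465 = 0.2432 kΩ.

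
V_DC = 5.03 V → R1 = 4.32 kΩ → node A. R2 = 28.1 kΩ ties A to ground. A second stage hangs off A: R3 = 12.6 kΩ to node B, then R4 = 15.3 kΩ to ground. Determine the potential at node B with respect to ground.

The second stage (R3 + R4 = 27.90 kΩ) loads node A in parallel with R2.
R2 ‖ (R3+R4) = 14.00 kΩ.
V_A = 5.03 × 14.00/(4.32 + 14.00) = 3.844 V.
Then the unloaded second divider: V_B = V_A × R4/(R3+R4) = 3.844 × 0.5484 = 2.108 V.

V_B ≈ 2.11 V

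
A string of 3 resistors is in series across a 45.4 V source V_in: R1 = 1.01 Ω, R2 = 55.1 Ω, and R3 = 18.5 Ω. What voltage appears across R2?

Series total: ΣR = 1.01 + 55.1 + 18.5 = 74.61 Ω.
By the voltage-divider rule, V = 45.4 × 55.10/74.61 = 33.53 V.

V ≈ 33.5 V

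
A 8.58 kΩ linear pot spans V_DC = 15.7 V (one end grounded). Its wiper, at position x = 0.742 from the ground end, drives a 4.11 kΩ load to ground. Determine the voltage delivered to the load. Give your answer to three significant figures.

The pot divides into 2.214 kΩ above the wiper and 6.366 kΩ below.
R_L loads the lower segment: effective lower R = 2.498 kΩ.
V_out = 15.7 × 2.498/(2.214 + 2.498) = 8.323 V.
(Unloaded: V_out = x·V_DC = 11.6 V.)

V_out ≈ 8.32 V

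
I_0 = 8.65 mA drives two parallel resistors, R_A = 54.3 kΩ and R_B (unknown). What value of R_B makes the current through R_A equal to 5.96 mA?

R_B ≈ 120 kΩ

In a two-way split, I_A/I_0 = R_B/(R_A + R_B).
5.96/8.65 = R_B/(R_A + R_B) → R_B = R_A · (0.6890)/(1 − 0.6890) = 54.3 × 2.216 = 120.3 kΩ.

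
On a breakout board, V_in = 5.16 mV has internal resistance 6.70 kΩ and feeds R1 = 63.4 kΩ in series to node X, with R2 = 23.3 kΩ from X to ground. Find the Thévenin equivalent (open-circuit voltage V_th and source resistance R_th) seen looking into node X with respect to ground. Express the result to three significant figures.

V_th ≈ 1.29 mV, R_th ≈ 17.5 kΩ

R1' = 6.70 + 63.4 = 70.10 kΩ (source resistance + R1).
With X open, the divider is unloaded: V_th = 5.16 × 23.3/93.40 = 1.287 mV.
Looking into X with the source shorted: R_th = R1'·R2/(R1'+R2) = 70.10 × 23.3/93.40 = 17.49 kΩ.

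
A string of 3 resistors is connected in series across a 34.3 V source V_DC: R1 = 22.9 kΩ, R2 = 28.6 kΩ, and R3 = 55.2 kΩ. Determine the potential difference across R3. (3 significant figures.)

Series total: ΣR = 22.9 + 28.6 + 55.2 = 106.7 kΩ.
Voltage divider: V = V_DC · (55.20 / 106.7) = 34.3 × 0.5173 = 17.74 V.

V ≈ 17.7 V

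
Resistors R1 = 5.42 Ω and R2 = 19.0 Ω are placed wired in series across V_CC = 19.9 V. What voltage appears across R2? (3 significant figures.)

V ≈ 15.5 V

Total series resistance ΣR = 5.42 + 19.0 = 24.42 Ω.
Voltage divider: V = V_CC · (19.00 / 24.42) = 19.9 × 0.7781 = 15.48 V.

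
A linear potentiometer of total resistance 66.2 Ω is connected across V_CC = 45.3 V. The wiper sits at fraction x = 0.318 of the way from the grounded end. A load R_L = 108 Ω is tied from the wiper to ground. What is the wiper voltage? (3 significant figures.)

V_out ≈ 12.7 V

The pot divides into 45.15 Ω above the wiper and 21.05 Ω below.
R_L loads the lower segment: effective lower R = 17.62 Ω.
Loaded-divider output: V_out = 45.3 × 0.2807 = 12.72 V.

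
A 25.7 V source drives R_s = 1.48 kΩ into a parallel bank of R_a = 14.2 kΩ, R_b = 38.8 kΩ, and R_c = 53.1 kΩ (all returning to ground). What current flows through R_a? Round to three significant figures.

I ≈ 1.55 mA

Parallel bank: R_p = 1/(1/14.2 + 1/38.8 + 1/53.1) = 8.694 kΩ.
V_A = 25.7 × 8.694/10.17 = 21.96 V.
Branch current I = V_A/R_a = 21.96/14.2 = 1.547 mA.
(Check via current divider: I_total = 2.526 mA; share G_k/ΣG = 0.6122 → same result.)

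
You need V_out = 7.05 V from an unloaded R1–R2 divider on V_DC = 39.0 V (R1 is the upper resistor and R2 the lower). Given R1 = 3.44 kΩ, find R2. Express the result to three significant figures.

Required fraction k = V_out/V_DC = 0.1808.
So R2 = R1 · V_out/(V_DC − V_out) = 3.44 × 7.05/(39.0 − 7.05) = 3.44 × 0.2207 = 0.7591 kΩ.

R2 ≈ 0.759 kΩ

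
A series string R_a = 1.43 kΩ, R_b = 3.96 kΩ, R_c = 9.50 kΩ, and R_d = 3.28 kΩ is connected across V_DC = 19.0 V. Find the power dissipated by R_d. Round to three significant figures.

P ≈ 3.59 mW

ΣR = 18.17 kΩ → I = 19.0/18.17 = 1.046 mA.
P(R_d) = I²·R_d = (1.046)² × 3.28 = 3.587 mW.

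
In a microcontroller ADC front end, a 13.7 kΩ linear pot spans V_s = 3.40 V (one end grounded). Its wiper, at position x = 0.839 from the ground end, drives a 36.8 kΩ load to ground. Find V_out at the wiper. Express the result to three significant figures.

Split the track: R_lower = x·R_p = 11.49 kΩ, R_upper = (1−x)·R_p = 2.206 kΩ.
(x·R_p) ‖ R_L = 8.759 kΩ.
Then V_out = V_s · 8.759/(2.206 + 8.759) = 2.716 V.

V_out ≈ 2.72 V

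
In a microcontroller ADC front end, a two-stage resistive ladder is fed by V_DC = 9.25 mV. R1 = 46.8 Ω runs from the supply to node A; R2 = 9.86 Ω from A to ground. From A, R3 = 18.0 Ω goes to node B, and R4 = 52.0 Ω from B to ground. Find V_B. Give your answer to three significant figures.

The second stage (R3 + R4 = 70.00 Ω) loads node A in parallel with R2.
R2 ‖ (R3+R4) = 8.643 Ω.
First divider: V_A = V_DC · 8.643/(46.8 + 8.643) = 1.442 mV.
Then the unloaded second divider: V_B = V_A × R4/(R3+R4) = 1.442 × 0.7429 = 1.071 mV.

V_B ≈ 1.07 mV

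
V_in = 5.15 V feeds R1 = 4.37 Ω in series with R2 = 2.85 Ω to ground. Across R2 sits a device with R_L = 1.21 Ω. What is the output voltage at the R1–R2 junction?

First combine the lower leg with the load: R2 ‖ R_L = 0.8494 Ω.
Now apply the divider: V_out = 5.15 × 0.1627 = 0.8381 V.

V_out ≈ 0.838 V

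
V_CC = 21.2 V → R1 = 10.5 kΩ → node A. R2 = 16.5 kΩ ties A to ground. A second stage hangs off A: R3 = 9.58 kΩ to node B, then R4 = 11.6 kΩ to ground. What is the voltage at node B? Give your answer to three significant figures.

V_B ≈ 5.45 V

Node A sees R2 in parallel with the series input of stage 2, R3 + R4 = 21.18 kΩ.
Effective lower resistance at A: R2 ‖ 21.18 = 9.275 kΩ.
First divider: V_A = V_CC · 9.275/(10.5 + 9.275) = 9.943 V.
V_B = V_A × 0.5477 = 5.446 V.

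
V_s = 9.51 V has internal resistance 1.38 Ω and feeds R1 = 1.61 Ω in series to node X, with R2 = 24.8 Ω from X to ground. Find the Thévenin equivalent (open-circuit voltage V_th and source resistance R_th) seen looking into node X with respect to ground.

R1' = 1.38 + 1.61 = 2.990 Ω (source resistance + R1).
Open-circuit (no load on X): V_th = V_s · R2/(R1' + R2) = 9.51 × 24.8/(2.990 + 24.8) = 8.487 V.
With V_s suppressed (replaced by a short), R_th = R1' ‖ R2 = (2.990 × 24.8)/(2.990 + 24.8) = 2.668 Ω.

V_th ≈ 8.49 V, R_th ≈ 2.67 Ω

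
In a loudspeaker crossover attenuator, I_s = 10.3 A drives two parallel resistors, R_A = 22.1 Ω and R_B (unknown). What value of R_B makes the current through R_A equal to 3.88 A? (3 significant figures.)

In a two-way split, I_A/I_s = R_B/(R_A + R_B).
With f = 0.3767, R_B = R_A · f/(1−f) = 22.1 × 0.6044 = 13.36 Ω.

R_B ≈ 13.4 Ω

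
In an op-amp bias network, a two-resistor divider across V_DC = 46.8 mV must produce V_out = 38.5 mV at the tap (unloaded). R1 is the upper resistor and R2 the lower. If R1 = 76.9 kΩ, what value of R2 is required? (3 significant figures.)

Required fraction k = V_out/V_DC = 0.8226.
R2 = R1 · 0.8226/(1 − 0.8226) = 356.7 kΩ.

R2 ≈ 357 kΩ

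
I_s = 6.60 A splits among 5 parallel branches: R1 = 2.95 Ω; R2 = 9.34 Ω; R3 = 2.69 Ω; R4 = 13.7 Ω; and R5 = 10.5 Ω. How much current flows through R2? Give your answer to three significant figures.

I ≈ 0.717 A

Total conductance ΣG = 1/2.95 + 1/9.34 + 1/2.69 + 1/13.7 + 1/10.5 = 0.9860 (units of 1/Ω).
R2 takes the fraction G_k/ΣG = 0.1071/0.9860 = 0.1086, so I = 6.60 × 0.1086 = 0.7167 A.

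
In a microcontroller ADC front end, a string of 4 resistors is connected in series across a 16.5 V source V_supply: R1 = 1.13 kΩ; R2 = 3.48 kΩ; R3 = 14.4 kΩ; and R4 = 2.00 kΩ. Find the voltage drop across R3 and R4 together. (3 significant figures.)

V ≈ 12.9 V

Series total: ΣR = 1.13 + 3.48 + 14.4 + 2.00 = 21.01 kΩ.
R_{R3..R4} = 14.4 + 2.00 = 16.40 kΩ.
By the voltage-divider rule, V = 16.5 × 16.40/21.01 = 12.88 V.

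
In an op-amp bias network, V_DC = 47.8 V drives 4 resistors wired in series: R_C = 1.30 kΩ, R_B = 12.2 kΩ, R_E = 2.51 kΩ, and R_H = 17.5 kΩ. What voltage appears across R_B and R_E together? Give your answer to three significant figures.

V ≈ 21.0 V

Total series resistance ΣR = 1.30 + 12.2 + 2.51 + 17.5 = 33.51 kΩ.
R_{R_B..R_E} = 12.2 + 2.51 = 14.71 kΩ.
By the voltage-divider rule, V = 47.8 × 14.71/33.51 = 20.98 V.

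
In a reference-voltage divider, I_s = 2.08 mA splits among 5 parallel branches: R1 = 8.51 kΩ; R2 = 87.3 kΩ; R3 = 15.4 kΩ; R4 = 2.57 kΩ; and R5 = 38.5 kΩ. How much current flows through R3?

I ≈ 0.222 mA

Total conductance ΣG = 1/8.51 + 1/87.3 + 1/15.4 + 1/2.57 + 1/38.5 = 0.6090 (units of 1/kΩ).
Current divider: I(R3) = I_s · G_k/ΣG = 2.08 × (0.06494/0.6090) = 2.08 × 0.1066 = 0.2218 mA.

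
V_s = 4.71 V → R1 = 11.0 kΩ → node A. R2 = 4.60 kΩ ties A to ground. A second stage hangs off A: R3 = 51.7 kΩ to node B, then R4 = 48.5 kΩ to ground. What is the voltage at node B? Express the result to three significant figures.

Looking into the second stage from A: R3 + R4 = 100.2 kΩ appears in parallel with R2.
Effective lower resistance at A: R2 ‖ 100.2 = 4.398 kΩ.
First divider: V_A = V_s · 4.398/(11.0 + 4.398) = 1.345 V.
Stage 2 is unloaded, so V_B = V_A · R4/(R3+R4) = 1.345 × 48.5/100.2 = 0.6512 V.

V_B ≈ 0.651 V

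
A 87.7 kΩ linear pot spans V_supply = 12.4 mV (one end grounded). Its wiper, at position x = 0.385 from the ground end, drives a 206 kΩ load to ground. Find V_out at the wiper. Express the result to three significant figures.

V_out ≈ 4.34 mV

Split the track: R_lower = x·R_p = 33.76 kΩ, R_upper = (1−x)·R_p = 53.94 kΩ.
Lower segment in parallel with the load: 33.76 ‖ 206 = 29.01 kΩ.
Loaded-divider output: V_out = 12.4 × 0.3497 = 4.337 mV.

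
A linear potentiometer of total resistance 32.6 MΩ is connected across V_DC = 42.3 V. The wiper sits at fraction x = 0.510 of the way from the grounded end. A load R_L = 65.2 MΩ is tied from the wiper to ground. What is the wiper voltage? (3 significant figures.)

The pot divides into 15.97 MΩ above the wiper and 16.63 MΩ below.
Lower segment in parallel with the load: 16.63 ‖ 65.2 = 13.25 MΩ.
V_out = 42.3 × 13.25/(15.97 + 13.25) = 19.18 V.

V_out ≈ 19.2 V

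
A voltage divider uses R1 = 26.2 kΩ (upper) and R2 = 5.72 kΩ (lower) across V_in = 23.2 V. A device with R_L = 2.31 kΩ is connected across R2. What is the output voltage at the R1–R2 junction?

V_out ≈ 1.37 V

The load sits in parallel with R2, giving an effective lower resistance R2' = R2·R_L/(R2+R_L) = 1.645 kΩ.
Then V_out = V_in · R2'/(R1 + R2') = 23.2 × 1.645/27.85 = 1.371 V.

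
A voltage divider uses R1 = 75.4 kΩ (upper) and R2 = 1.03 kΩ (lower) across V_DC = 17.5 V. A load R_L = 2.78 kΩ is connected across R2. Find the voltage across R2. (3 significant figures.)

R2 ‖ R_L = (1.03 × 2.78)/(1.03 + 2.78) = 0.7515 kΩ.
Now apply the divider: V_out = 17.5 × 0.009869 = 0.1727 V.

V_out ≈ 0.173 V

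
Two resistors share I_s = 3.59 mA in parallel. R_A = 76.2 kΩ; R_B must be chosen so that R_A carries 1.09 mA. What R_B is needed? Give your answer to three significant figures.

In a two-way split, I_A/I_s = R_B/(R_A + R_B).
With f = 0.3036, R_B = R_A · f/(1−f) = 76.2 × 0.4360 = 33.22 kΩ.

R_B ≈ 33.2 kΩ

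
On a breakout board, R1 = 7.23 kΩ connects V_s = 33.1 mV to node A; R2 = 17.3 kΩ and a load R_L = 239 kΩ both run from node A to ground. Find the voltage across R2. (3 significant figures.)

V_out ≈ 22.9 mV

First combine the lower leg with the load: R2 ‖ R_L = 16.13 kΩ.
Then V_out = V_s · R2'/(R1 + R2') = 33.1 × 16.13/23.36 = 22.86 mV.
(Unloaded it would be 23.3 mV; the load pulls it down.)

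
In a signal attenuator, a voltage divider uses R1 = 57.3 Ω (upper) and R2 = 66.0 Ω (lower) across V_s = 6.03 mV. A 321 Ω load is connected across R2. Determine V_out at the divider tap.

R2 ‖ R_L = (66.0 × 321)/(66.0 + 321) = 54.74 Ω.
Voltage divider with the loaded lower leg: V_out = 6.03 × 54.74/(57.3 + 54.74) = 6.03 × 0.4886 = 2.946 mV.
(Unloaded it would be 3.23 mV; the load pulls it down.)

V_out ≈ 2.95 mV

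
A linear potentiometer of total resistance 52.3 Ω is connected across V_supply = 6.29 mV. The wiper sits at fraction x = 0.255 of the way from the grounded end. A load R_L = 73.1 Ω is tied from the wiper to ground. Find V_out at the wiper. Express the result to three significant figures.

V_out ≈ 1.41 mV

Lower segment x·R_p = 13.34 Ω; upper segment (1−x)·R_p = 38.96 Ω.
R_L loads the lower segment: effective lower R = 11.28 Ω.
V_out = 6.29 × 11.28/(38.96 + 11.28) = 1.412 mV.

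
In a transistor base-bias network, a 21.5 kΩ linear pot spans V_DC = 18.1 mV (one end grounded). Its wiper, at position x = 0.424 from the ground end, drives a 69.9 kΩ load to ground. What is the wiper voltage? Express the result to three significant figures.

V_out ≈ 7.14 mV

The pot divides into 12.38 kΩ above the wiper and 9.116 kΩ below.
Lower segment in parallel with the load: 9.116 ‖ 69.9 = 8.064 kΩ.
V_out = 18.1 × 8.064/(12.38 + 8.064) = 7.138 mV.
(Unloaded: V_out = x·V_DC = 7.67 mV.)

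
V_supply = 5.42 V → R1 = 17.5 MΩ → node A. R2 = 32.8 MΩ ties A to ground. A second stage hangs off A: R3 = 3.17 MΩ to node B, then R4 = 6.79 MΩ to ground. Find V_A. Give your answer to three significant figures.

V_A ≈ 1.65 V

Node A sees R2 in parallel with the series input of stage 2, R3 + R4 = 9.960 MΩ.
R2 ‖ (R3+R4) = 7.640 MΩ.
First divider: V_A = V_supply · 7.640/(17.5 + 7.640) = 1.647 V.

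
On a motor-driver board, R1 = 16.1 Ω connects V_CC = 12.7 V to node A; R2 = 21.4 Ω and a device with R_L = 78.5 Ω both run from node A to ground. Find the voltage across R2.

First combine the lower leg with the load: R2 ‖ R_L = 16.82 Ω.
Then V_out = V_CC · R2'/(R1 + R2') = 12.7 × 16.82/32.92 = 6.488 V.

V_out ≈ 6.49 V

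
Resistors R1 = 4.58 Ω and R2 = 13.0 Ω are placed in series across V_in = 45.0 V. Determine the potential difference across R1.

Series total: ΣR = 4.58 + 13.0 = 17.58 Ω.
Voltage divider: V = V_in · (4.580 / 17.58) = 45.0 × 0.2605 = 11.72 V.

V ≈ 11.7 V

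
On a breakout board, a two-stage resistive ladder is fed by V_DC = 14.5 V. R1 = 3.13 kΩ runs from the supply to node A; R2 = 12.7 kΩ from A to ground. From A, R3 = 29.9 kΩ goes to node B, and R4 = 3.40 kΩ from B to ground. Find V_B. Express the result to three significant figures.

The second stage (R3 + R4 = 33.30 kΩ) loads node A in parallel with R2.
R2 ‖ (R3+R4) = 9.194 kΩ.
So V_A = 14.5 × 0.7460 = 10.82 V.
V_B = V_A × 0.1021 = 1.104 V.

V_B ≈ 1.10 V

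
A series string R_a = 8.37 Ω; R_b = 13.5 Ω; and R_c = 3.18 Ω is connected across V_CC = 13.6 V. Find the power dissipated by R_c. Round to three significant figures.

P ≈ 0.937 W

Series current I = V_CC/ΣR = 13.6/25.05 = 0.5429 A.
P(R_c) = I²·R_c = (0.5429)² × 3.18 = 0.9373 W.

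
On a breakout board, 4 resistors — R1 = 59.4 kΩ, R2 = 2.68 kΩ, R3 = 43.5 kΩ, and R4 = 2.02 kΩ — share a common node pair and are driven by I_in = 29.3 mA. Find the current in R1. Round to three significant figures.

ΣG = 1/59.4 + 1/2.68 + 1/43.5 + 1/2.02 = 0.9080.
By the current-divider rule, I = I_in · G_k/ΣG = 29.3 × 0.01854 = 0.5432 mA.

I ≈ 0.543 mA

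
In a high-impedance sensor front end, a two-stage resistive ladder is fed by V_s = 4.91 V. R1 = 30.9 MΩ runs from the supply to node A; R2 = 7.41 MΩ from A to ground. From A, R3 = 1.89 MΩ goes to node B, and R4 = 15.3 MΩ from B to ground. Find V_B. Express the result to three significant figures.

The second stage (R3 + R4 = 17.19 MΩ) loads node A in parallel with R2.
R2 ‖ (R3+R4) = 5.178 MΩ.
So V_A = 4.91 × 0.1435 = 0.7047 V.
V_B = V_A × 0.8901 = 0.6272 V.

V_B ≈ 0.627 V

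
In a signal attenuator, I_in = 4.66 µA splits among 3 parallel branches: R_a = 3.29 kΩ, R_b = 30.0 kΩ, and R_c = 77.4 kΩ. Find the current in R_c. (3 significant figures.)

Total conductance ΣG = 1/3.29 + 1/30.0 + 1/77.4 = 0.3502 (units of 1/kΩ).
Current divider: I(R_c) = I_in · G_k/ΣG = 4.66 × (0.01292/0.3502) = 4.66 × 0.03689 = 0.1719 µA.

I ≈ 0.172 µA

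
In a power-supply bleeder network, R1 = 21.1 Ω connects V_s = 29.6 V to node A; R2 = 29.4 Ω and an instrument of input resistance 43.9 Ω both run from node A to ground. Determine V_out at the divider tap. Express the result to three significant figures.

R2 ‖ R_L = (29.4 × 43.9)/(29.4 + 43.9) = 17.61 Ω.
Then V_out = V_s · R2'/(R1 + R2') = 29.6 × 17.61/38.71 = 13.46 V.

V_out ≈ 13.5 V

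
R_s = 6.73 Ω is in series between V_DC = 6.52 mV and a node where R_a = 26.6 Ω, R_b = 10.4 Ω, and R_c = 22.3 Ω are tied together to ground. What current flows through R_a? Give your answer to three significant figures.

Equivalent of the parallel group: R_p = 5.599 Ω.
V_A by voltage divider: V_A = 6.52 × 5.599/(6.73 + 5.599) = 2.961 mV.
I(R_a) = V_A / R_a = 2.961/26.6 = 0.1113 mA.
(Check via current divider: I_total = 0.5288 mA; share G_k/ΣG = 0.2105 → same result.)

I ≈ 0.111 mA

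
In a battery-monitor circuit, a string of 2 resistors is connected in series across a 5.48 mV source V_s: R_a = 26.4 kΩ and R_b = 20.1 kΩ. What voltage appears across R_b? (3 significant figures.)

V ≈ 2.37 mV

Total series resistance ΣR = 26.4 + 20.1 = 46.50 kΩ.
By the voltage-divider rule, V = 5.48 × 20.10/46.50 = 2.369 mV.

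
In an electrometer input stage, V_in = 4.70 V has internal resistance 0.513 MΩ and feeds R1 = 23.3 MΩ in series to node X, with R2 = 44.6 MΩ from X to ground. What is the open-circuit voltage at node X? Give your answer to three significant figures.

R1' = 0.513 + 23.3 = 23.81 MΩ (source resistance + R1).
V_th is the unloaded tap voltage: V_in · R2/(R1'+R2) = 4.70 × 0.6519 = 3.064 V.

V_th ≈ 3.06 V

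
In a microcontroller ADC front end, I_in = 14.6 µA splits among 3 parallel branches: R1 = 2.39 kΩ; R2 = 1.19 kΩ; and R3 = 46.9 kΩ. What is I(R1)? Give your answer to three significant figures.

I ≈ 4.77 µA

ΣG = 1/2.39 + 1/1.19 + 1/46.9 = 1.280.
R1 takes the fraction G_k/ΣG = 0.4184/1.280 = 0.3269, so I = 14.6 × 0.3269 = 4.772 µA.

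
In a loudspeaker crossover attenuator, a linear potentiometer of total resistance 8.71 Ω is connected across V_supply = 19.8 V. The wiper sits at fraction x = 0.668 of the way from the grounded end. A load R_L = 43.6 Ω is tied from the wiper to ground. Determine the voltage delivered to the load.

Split the track: R_lower = x·R_p = 5.818 Ω, R_upper = (1−x)·R_p = 2.892 Ω.
Lower segment in parallel with the load: 5.818 ‖ 43.6 = 5.133 Ω.
Then V_out = V_supply · 5.133/(2.892 + 5.133) = 12.67 V.
(Unloaded: V_out = x·V_supply = 13.2 V.)

V_out ≈ 12.7 V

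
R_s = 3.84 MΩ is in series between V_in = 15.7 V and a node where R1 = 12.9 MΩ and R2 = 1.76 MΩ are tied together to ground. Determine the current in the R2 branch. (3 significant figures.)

Parallel bank: R_p = 1/(1/12.9 + 1/1.76) = 1.549 MΩ.
Node voltage V_A = V_in · R_p/(R_s + R_p) = 15.7 × 0.2874 = 4.512 V.
Branch current I = V_A/R2 = 4.512/1.76 = 2.564 µA.
(Check via current divider: I_total = 2.914 µA; share G_k/ΣG = 0.8799 → same result.)

I ≈ 2.56 µA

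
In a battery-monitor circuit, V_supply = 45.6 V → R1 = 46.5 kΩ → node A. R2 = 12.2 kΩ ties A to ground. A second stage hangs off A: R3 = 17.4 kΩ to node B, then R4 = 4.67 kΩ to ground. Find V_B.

V_B ≈ 1.39 V

The second stage (R3 + R4 = 22.07 kΩ) loads node A in parallel with R2.
Effective lower resistance at A: R2 ‖ 22.07 = 7.857 kΩ.
First divider: V_A = V_supply · 7.857/(46.5 + 7.857) = 6.591 V.
Stage 2 is unloaded, so V_B = V_A · R4/(R3+R4) = 6.591 × 4.67/22.07 = 1.395 V.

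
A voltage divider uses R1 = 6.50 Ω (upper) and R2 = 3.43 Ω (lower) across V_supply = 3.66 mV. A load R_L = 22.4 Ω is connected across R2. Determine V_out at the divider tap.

V_out ≈ 1.15 mV

First combine the lower leg with the load: R2 ‖ R_L = 2.975 Ω.
Then V_out = V_supply · R2'/(R1 + R2') = 3.66 × 2.975/9.475 = 1.149 mV.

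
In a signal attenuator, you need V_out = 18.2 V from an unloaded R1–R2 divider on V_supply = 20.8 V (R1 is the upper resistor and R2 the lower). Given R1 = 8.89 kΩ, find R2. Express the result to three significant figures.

The divider ratio is R2/(R1+R2) = 18.2/20.8 = 0.8750.
Rearranging, R2 = R1·k/(1−k) = 8.89 × 7.000 = 62.23 kΩ.

R2 ≈ 62.2 kΩ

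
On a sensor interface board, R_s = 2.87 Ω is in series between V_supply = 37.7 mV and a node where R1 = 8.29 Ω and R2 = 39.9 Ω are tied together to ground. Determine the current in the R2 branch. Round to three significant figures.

I ≈ 0.666 mA

Combine the parallel branches: R_p = (1/8.29 + 1/39.9)⁻¹ = 6.864 Ω.
V_A by voltage divider: V_A = 37.7 × 6.864/(2.87 + 6.864) = 26.58 mV.
I(R2) = V_A / R2 = 26.58/39.9 = 0.6663 mA.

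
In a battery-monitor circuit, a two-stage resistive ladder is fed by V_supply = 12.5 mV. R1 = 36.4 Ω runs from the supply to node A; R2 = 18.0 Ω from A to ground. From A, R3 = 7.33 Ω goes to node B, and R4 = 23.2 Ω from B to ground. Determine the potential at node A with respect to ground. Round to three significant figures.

Looking into the second stage from A: R3 + R4 = 30.53 Ω appears in parallel with R2.
R2 ‖ (R3+R4) = 11.32 Ω.
V_A = 12.5 × 11.32/(36.4 + 11.32) = 2.966 mV.

V_A ≈ 2.97 mV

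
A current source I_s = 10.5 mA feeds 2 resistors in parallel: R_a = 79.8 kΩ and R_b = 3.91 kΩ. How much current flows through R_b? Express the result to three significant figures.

Two-branch current divider: I_k = I_s · R_other/(R_1 + R_2).
I(R_b) = 10.5 × 79.8/(79.8 + 3.91) = 10.5 × 0.9533 = 10.01 mA.

I ≈ 10.0 mA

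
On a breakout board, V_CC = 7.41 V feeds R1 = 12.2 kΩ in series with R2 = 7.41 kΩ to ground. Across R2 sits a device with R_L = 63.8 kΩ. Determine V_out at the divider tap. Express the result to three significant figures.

V_out ≈ 2.61 V

First combine the lower leg with the load: R2 ‖ R_L = 6.639 kΩ.
Then V_out = V_CC · R2'/(R1 + R2') = 7.41 × 6.639/18.84 = 2.611 V.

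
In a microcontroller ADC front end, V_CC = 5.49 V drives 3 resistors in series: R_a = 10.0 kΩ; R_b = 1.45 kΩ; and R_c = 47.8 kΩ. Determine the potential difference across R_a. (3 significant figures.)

Total series resistance ΣR = 10.0 + 1.45 + 47.8 = 59.25 kΩ.
V = V_CC · R/ΣR = 5.49 × 0.1688 = 0.9266 V.

V ≈ 0.927 V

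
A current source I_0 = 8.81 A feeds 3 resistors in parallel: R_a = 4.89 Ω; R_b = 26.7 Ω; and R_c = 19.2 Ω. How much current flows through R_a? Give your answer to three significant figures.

Conductances: ΣG = 1/4.89 + 1/26.7 + 1/19.2 = 0.2940 (1/Ω).
By the current-divider rule, I = I_0 · G_k/ΣG = 8.81 × 0.6955 = 6.127 A.

I ≈ 6.13 A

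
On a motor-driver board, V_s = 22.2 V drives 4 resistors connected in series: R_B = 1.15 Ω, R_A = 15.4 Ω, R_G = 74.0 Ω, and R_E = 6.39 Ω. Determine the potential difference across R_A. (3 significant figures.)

V ≈ 3.53 V

Series total: ΣR = 1.15 + 15.4 + 74.0 + 6.39 = 96.94 Ω.
V = V_s · R/ΣR = 22.2 × 0.1589 = 3.527 V.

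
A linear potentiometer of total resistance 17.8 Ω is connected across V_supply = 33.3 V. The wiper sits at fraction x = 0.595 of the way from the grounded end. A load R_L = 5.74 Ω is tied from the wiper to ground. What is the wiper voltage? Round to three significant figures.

The pot divides into 7.209 Ω above the wiper and 10.59 Ω below.
(x·R_p) ‖ R_L = 3.723 Ω.
Loaded-divider output: V_out = 33.3 × 0.3405 = 11.34 V.
(Unloaded: V_out = x·V_supply = 19.8 V.)

V_out ≈ 11.3 V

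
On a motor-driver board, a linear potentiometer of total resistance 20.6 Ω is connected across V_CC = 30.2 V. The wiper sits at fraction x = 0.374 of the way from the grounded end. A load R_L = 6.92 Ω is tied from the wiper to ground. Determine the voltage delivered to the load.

V_out ≈ 6.66 V

Split the track: R_lower = x·R_p = 7.704 Ω, R_upper = (1−x)·R_p = 12.90 Ω.
R_L loads the lower segment: effective lower R = 3.646 Ω.
Then V_out = V_CC · 3.646/(12.90 + 3.646) = 6.656 V.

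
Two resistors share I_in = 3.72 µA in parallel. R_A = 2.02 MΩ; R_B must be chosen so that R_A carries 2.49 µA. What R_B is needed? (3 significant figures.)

R_B ≈ 4.09 MΩ

In a two-way split, I_A/I_in = R_B/(R_A + R_B).
2.49/3.72 = R_B/(R_A + R_B) → R_B = R_A · (0.6694)/(1 − 0.6694) = 2.02 × 2.024 = 4.089 MΩ.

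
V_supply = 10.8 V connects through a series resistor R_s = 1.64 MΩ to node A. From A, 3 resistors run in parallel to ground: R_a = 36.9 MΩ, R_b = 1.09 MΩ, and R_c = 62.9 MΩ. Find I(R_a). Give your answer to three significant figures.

Parallel bank: R_p = 1/(1/36.9 + 1/1.09 + 1/62.9) = 1.041 MΩ.
V_A by voltage divider: V_A = 10.8 × 1.041/(1.64 + 1.041) = 4.194 V.
Branch current I = V_A/R_a = 4.194/36.9 = 0.1137 µA.

I ≈ 0.114 µA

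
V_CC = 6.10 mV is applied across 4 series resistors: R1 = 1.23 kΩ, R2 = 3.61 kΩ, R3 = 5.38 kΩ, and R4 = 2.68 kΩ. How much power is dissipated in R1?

ΣR = 12.90 kΩ → I = 6.10/12.90 = 0.4729 µA.
P(R1) = I²·R1 = (0.4729)² × 1.23 = 0.2750 nW.

P ≈ 0.275 nW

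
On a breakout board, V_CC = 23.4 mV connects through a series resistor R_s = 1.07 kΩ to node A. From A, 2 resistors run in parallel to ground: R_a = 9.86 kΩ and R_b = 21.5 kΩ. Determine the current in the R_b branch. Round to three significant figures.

Parallel bank: R_p = 1/(1/9.86 + 1/21.5) = 6.760 kΩ.
V_A = 23.4 × 6.760/7.830 = 20.20 mV.
I(R_b) = V_A / R_b = 20.20/21.5 = 0.9396 µA.
(Check via current divider: I_total = 2.989 µA; share G_k/ΣG = 0.3144 → same result.)

I ≈ 0.940 µA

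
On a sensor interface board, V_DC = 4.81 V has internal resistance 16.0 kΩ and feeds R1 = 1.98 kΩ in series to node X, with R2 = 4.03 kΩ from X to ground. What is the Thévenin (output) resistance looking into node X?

R1' = 16.0 + 1.98 = 17.98 kΩ (source resistance + R1).
With V_DC suppressed (replaced by a short), R_th = R1' ‖ R2 = (17.98 × 4.03)/(17.98 + 4.03) = 3.292 kΩ.

R_th ≈ 3.29 kΩ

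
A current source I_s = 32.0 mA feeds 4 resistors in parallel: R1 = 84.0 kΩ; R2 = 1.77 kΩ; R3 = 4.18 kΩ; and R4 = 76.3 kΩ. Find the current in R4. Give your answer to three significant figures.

I ≈ 0.506 mA

Total conductance ΣG = 1/84.0 + 1/1.77 + 1/4.18 + 1/76.3 = 0.8292 (units of 1/kΩ).
Current divider: I(R4) = I_s · G_k/ΣG = 32.0 × (0.01311/0.8292) = 32.0 × 0.01581 = 0.5058 mA.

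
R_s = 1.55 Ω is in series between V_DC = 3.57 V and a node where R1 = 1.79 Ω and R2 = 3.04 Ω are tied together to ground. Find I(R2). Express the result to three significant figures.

I ≈ 0.494 A

Parallel bank: R_p = 1/(1/1.79 + 1/3.04) = 1.127 Ω.
V_A by voltage divider: V_A = 3.57 × 1.127/(1.55 + 1.127) = 1.503 V.
I(R2) = V_A / R2 = 1.503/3.04 = 0.4943 A.
(Equivalently: I_total = 1.334 A, then current-divider fraction G_k/ΣG = 0.3706.)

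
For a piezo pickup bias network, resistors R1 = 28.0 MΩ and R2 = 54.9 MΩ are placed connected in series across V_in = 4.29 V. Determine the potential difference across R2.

V ≈ 2.84 V

Total series resistance ΣR = 28.0 + 54.9 = 82.90 MΩ.
V = V_in · R/ΣR = 4.29 × 0.6622 = 2.841 V.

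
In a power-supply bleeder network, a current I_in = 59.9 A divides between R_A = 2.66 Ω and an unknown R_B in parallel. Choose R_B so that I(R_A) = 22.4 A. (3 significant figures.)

In a two-way split, I_A/I_in = R_B/(R_A + R_B).
22.4/59.9 = R_B/(R_A + R_B) → R_B = R_A · (0.3740)/(1 − 0.3740) = 2.66 × 0.5973 = 1.589 Ω.

R_B ≈ 1.59 Ω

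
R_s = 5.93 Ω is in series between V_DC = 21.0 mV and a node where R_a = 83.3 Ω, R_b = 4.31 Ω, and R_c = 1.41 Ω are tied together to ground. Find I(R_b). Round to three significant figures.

Equivalent of the parallel group: R_p = 1.049 Ω.
V_A = 21.0 × 1.049/6.979 = 3.157 mV.
I(R_b) = V_A / R_b = 3.157/4.31 = 0.7324 mA.
(Equivalently: I_total = 3.009 mA, then current-divider fraction G_k/ΣG = 0.2434.)

I ≈ 0.732 mA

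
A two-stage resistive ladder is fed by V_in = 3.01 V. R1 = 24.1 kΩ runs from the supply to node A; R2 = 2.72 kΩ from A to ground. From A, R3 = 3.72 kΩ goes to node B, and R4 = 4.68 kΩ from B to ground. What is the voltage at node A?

V_A ≈ 0.236 V

Node A sees R2 in parallel with the series input of stage 2, R3 + R4 = 8.400 kΩ.
Effective lower resistance at A: R2 ‖ 8.400 = 2.055 kΩ.
So V_A = 3.01 × 0.07856 = 0.2365 V.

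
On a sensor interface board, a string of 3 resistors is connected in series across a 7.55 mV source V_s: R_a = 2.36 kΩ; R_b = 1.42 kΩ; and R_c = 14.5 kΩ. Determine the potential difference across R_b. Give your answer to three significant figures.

V ≈ 0.586 mV

Total series resistance ΣR = 2.36 + 1.42 + 14.5 = 18.28 kΩ.
By the voltage-divider rule, V = 7.55 × 1.420/18.28 = 0.5865 mV.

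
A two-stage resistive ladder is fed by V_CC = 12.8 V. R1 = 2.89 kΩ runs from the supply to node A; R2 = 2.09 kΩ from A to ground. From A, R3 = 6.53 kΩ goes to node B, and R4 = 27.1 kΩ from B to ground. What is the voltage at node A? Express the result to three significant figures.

V_A ≈ 5.18 V

Looking into the second stage from A: R3 + R4 = 33.63 kΩ appears in parallel with R2.
Effective lower resistance at A: R2 ‖ 33.63 = 1.968 kΩ.
First divider: V_A = V_CC · 1.968/(2.89 + 1.968) = 5.185 V.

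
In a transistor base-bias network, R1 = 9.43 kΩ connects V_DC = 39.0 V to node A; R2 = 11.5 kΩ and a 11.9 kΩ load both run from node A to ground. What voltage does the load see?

V_out ≈ 14.9 V

First combine the lower leg with the load: R2 ‖ R_L = 5.848 kΩ.
Voltage divider with the loaded lower leg: V_out = 39.0 × 5.848/(9.43 + 5.848) = 39.0 × 0.3828 = 14.93 V.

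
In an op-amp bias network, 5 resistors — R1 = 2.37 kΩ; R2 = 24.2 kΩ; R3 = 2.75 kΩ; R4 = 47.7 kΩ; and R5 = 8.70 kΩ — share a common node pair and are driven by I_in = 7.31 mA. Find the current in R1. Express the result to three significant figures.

ΣG = 1/2.37 + 1/24.2 + 1/2.75 + 1/47.7 + 1/8.70 = 0.9628.
By the current-divider rule, I = I_in · G_k/ΣG = 7.31 × 0.4382 = 3.204 mA.

I ≈ 3.20 mA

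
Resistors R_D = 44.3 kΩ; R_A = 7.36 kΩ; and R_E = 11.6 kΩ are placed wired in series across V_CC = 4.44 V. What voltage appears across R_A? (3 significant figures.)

V ≈ 0.517 V

Total series resistance ΣR = 44.3 + 7.36 + 11.6 = 63.26 kΩ.
V = V_CC · R/ΣR = 4.44 × 0.1163 = 0.5166 V.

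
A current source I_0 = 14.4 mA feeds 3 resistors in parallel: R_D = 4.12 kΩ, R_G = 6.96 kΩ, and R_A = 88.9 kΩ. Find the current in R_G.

Conductances: ΣG = 1/4.12 + 1/6.96 + 1/88.9 = 0.3976 (1/kΩ).
R_G takes the fraction G_k/ΣG = 0.1437/0.3976 = 0.3613, so I = 14.4 × 0.3613 = 5.203 mA.

I ≈ 5.20 mA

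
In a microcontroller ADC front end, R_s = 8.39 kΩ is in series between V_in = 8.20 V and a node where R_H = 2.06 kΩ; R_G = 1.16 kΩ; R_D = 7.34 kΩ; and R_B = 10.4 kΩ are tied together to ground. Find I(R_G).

Equivalent of the parallel group: R_p = 0.6330 kΩ.
V_A by voltage divider: V_A = 8.20 × 0.6330/(8.39 + 0.6330) = 0.5752 V.
Branch current I = V_A/R_G = 0.5752/1.16 = 0.4959 mA.
(Equivalently: I_total = 0.9088 mA, then current-divider fraction G_k/ΣG = 0.5456.)

I ≈ 0.496 mA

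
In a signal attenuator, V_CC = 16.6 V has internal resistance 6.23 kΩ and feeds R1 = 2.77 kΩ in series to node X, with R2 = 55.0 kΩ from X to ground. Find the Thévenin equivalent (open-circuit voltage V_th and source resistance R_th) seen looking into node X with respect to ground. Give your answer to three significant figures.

V_th ≈ 14.3 V, R_th ≈ 7.73 kΩ

R1' = 6.23 + 2.77 = 9.000 kΩ (source resistance + R1).
V_th is the unloaded tap voltage: V_CC · R2/(R1'+R2) = 16.6 × 0.8594 = 14.27 V.
Zeroing V_CC shorts the top of R1' to ground, so R_th = R1' ‖ R2 = 7.734 kΩ.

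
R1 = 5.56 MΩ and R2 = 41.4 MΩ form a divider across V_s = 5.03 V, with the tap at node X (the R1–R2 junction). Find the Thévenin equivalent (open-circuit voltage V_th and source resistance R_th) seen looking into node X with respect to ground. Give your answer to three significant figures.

Open-circuit (no load on X): V_th = V_s · R2/(R1 + R2) = 5.03 × 41.4/(5.560 + 41.4) = 4.434 V.
Looking into X with the source shorted: R_th = R1·R2/(R1+R2) = 5.560 × 41.4/46.96 = 4.902 MΩ.

V_th ≈ 4.43 V, R_th ≈ 4.90 MΩ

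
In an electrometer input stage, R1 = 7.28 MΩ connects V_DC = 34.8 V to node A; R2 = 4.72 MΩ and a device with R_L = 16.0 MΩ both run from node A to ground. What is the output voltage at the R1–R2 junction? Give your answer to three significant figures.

V_out ≈ 11.6 V

First combine the lower leg with the load: R2 ‖ R_L = 3.645 MΩ.
Now apply the divider: V_out = 34.8 × 0.3336 = 11.61 V.
(Unloaded it would be 13.7 V; the load pulls it down.)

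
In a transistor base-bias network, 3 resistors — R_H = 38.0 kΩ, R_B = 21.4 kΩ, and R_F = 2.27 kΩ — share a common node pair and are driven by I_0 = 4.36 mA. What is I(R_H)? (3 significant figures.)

Total conductance ΣG = 1/38.0 + 1/21.4 + 1/2.27 = 0.5136 (units of 1/kΩ).
R_H takes the fraction G_k/ΣG = 0.02632/0.5136 = 0.05124, so I = 4.36 × 0.05124 = 0.2234 mA.

I ≈ 0.223 mA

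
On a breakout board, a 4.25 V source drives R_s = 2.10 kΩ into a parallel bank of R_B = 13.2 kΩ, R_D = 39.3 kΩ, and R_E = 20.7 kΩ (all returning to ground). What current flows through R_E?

Equivalent of the parallel group: R_p = 6.688 kΩ.
V_A = 4.25 × 6.688/8.788 = 3.234 V.
Branch current I = V_A/R_E = 3.234/20.7 = 0.1563 mA.

I ≈ 0.156 mA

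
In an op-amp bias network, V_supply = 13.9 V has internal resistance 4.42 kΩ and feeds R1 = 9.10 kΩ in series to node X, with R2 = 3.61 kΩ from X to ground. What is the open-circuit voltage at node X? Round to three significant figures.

V_th ≈ 2.93 V

R1' = 4.42 + 9.10 = 13.52 kΩ (source resistance + R1).
Open-circuit (no load on X): V_th = V_supply · R2/(R1' + R2) = 13.9 × 3.61/(13.52 + 3.61) = 2.929 V.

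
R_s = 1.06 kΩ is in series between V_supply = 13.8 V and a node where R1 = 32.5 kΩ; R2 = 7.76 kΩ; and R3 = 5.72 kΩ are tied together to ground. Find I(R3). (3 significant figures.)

Equivalent of the parallel group: R_p = 2.990 kΩ.
V_A = 13.8 × 2.990/4.050 = 10.19 V.
I(R3) = V_A / R3 = 10.19/5.72 = 1.781 mA.
(Check via current divider: I_total = 3.407 mA; share G_k/ΣG = 0.5227 → same result.)

I ≈ 1.78 mA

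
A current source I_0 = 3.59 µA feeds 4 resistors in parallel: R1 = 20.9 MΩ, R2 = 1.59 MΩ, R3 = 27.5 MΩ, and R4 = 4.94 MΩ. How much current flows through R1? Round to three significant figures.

ΣG = 1/20.9 + 1/1.59 + 1/27.5 + 1/4.94 = 0.9156.
R1 takes the fraction G_k/ΣG = 0.04785/0.9156 = 0.05226, so I = 3.59 × 0.05226 = 0.1876 µA.

I ≈ 0.188 µA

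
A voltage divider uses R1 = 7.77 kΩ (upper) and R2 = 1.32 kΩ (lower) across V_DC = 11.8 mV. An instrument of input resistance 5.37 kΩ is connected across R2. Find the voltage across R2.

V_out ≈ 1.42 mV

R2 ‖ R_L = (1.32 × 5.37)/(1.32 + 5.37) = 1.060 kΩ.
Voltage divider with the loaded lower leg: V_out = 11.8 × 1.060/(7.77 + 1.060) = 11.8 × 0.1200 = 1.416 mV.
(Unloaded it would be 1.71 mV; the load pulls it down.)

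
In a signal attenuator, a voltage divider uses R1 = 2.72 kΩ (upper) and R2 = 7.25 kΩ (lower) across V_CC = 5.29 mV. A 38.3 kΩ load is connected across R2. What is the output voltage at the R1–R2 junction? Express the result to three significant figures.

The load sits in parallel with R2, giving an effective lower resistance R2' = R2·R_L/(R2+R_L) = 6.096 kΩ.
Now apply the divider: V_out = 5.29 × 0.6915 = 3.658 mV.

V_out ≈ 3.66 mV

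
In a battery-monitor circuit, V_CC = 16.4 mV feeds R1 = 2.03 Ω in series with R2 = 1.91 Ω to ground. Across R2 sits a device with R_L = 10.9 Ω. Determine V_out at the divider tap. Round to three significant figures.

First combine the lower leg with the load: R2 ‖ R_L = 1.625 Ω.
Then V_out = V_CC · R2'/(R1 + R2') = 16.4 × 1.625/3.655 = 7.292 mV.

V_out ≈ 7.29 mV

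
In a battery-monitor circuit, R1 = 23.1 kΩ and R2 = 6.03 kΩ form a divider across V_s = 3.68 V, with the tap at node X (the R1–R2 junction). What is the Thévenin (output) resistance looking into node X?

Looking into X with the source shorted: R_th = R1·R2/(R1+R2) = 23.10 × 6.03/29.13 = 4.782 kΩ.

R_th ≈ 4.78 kΩ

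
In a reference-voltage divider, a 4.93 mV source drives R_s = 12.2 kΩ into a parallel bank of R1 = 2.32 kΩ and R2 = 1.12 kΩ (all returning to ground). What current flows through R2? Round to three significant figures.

I ≈ 0.257 µA

Parallel bank: R_p = 1/(1/2.32 + 1/1.12) = 0.7553 kΩ.
V_A by voltage divider: V_A = 4.93 × 0.7553/(12.2 + 0.7553) = 0.2874 mV.
I(R2) = V_A / R2 = 0.2874/1.12 = 0.2566 µA.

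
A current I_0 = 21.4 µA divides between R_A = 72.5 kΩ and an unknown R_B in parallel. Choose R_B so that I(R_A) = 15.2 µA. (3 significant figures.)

The fraction through R_A equals R_B/(R_A+R_B).
15.2/21.4 = R_B/(R_A + R_B) → R_B = R_A · (0.7103)/(1 − 0.7103) = 72.5 × 2.452 = 177.7 kΩ.

R_B ≈ 178 kΩ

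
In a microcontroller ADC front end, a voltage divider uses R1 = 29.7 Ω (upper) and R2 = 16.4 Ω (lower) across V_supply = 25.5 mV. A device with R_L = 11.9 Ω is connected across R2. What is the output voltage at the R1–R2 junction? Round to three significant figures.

R2 ‖ R_L = (16.4 × 11.9)/(16.4 + 11.9) = 6.896 Ω.
Now apply the divider: V_out = 25.5 × 0.1884 = 4.805 mV.

V_out ≈ 4.81 mV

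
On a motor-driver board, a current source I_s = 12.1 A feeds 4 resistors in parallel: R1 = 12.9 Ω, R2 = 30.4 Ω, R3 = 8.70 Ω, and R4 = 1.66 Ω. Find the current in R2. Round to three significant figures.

I ≈ 0.481 A

Total conductance ΣG = 1/12.9 + 1/30.4 + 1/8.70 + 1/1.66 = 0.8278 (units of 1/Ω).
R2 takes the fraction G_k/ΣG = 0.03289/0.8278 = 0.03974, so I = 12.1 × 0.03974 = 0.4808 A.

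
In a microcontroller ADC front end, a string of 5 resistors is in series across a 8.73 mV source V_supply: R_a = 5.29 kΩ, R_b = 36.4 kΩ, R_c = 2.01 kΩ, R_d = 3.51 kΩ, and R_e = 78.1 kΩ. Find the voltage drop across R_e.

V ≈ 5.44 mV

Total series resistance ΣR = 5.29 + 36.4 + 2.01 + 3.51 + 78.1 = 125.3 kΩ.
By the voltage-divider rule, V = 8.73 × 78.10/125.3 = 5.441 mV.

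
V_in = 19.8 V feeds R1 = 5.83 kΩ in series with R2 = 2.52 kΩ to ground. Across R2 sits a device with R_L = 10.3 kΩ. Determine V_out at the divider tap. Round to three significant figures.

R2 ‖ R_L = (2.52 × 10.3)/(2.52 + 10.3) = 2.025 kΩ.
Now apply the divider: V_out = 19.8 × 0.2578 = 5.104 V.
(Unloaded it would be 5.98 V; the load pulls it down.)

V_out ≈ 5.10 V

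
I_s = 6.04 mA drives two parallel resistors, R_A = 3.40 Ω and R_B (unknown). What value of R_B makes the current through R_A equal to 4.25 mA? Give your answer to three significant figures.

R_B ≈ 8.07 Ω

The fraction through R_A equals R_B/(R_A+R_B).
With f = 0.7036, R_B = R_A · f/(1−f) = 3.40 × 2.374 = 8.073 Ω.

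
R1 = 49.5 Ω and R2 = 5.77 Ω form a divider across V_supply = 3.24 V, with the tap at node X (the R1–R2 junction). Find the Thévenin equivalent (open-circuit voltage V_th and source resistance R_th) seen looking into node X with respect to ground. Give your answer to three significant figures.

V_th is the unloaded tap voltage: V_supply · R2/(R1+R2) = 3.24 × 0.1044 = 0.3382 V.
Looking into X with the source shorted: R_th = R1·R2/(R1+R2) = 49.50 × 5.77/55.27 = 5.168 Ω.

V_th ≈ 0.338 V, R_th ≈ 5.17 Ω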